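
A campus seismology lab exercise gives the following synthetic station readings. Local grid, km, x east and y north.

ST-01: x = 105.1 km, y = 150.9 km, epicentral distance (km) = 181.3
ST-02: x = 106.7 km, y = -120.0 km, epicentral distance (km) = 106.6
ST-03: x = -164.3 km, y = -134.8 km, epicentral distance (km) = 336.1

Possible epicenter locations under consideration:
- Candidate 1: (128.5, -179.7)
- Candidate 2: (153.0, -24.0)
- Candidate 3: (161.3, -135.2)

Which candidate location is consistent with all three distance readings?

For each candidate, compare |candidate − station| to the reported distance:
Candidate 1: residuals ST-01 150.1, ST-02 43.0, ST-03 39.9 → max 150.1 km
Candidate 2: residuals ST-01 0.0, ST-02 0.0, ST-03 0.0 → max 0.0 km
Candidate 3: residuals ST-01 110.3, ST-02 49.9, ST-03 10.5 → max 110.3 km
Only Candidate 2 has all residuals ≈ 0.

Candidate 2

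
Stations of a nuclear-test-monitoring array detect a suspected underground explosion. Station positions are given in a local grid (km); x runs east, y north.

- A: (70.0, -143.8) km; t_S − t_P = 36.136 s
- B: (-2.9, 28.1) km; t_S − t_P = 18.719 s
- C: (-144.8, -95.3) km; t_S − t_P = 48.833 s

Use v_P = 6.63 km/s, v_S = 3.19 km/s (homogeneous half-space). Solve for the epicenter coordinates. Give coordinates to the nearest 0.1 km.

Distance from S−P lag: d = Δt · v_P v_S / (v_P − v_S) = Δt · (6.63·3.19)/(6.63−3.19) ≈ 6.1482·Δt.
So d_A = 222.17, d_B = 115.09, d_C = 300.23 km.
Circle about each station: (x − 70.0)² + (y + 143.8)² = 222.17²; (x + 2.9)² + (y − 28.1)² = 115.09²; (x + 144.8)² + (y + 95.3)² = 300.23².
Subtracting the A equation from the B and C equations removes the quadratic terms:
-145.8 x + 343.8 y = 11333.38
-429.6 x + 97.0 y = -36307.85
Solving the 2×2 system: x ≈ 101.7, y ≈ 76.1 km.
Check against A (with the unrounded x, y): √((x − 70.0)²+(y + 143.8)²) = 222.17 ≈ 222.17 km. ✓

101.7 km east, 76.1 km north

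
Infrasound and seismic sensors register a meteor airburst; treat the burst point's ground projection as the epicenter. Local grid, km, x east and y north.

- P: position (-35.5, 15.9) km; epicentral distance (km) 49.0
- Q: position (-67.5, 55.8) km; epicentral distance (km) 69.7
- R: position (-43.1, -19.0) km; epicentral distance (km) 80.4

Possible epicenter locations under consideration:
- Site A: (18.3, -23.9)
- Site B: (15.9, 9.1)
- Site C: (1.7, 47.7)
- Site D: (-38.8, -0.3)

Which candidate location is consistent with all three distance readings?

For each candidate, compare |candidate − station| to the reported distance:
Site A: residuals P 17.9, Q 47.4, R 18.8 → max 47.4 km
Site B: residuals P 2.8, Q 25.9, R 15.1 → max 25.9 km
Site C: residuals P 0.1, Q 0.0, R 0.1 → max 0.1 km
Site D: residuals P 32.5, Q 6.7, R 61.2 → max 61.2 km
Only Site C has all residuals ≈ 0.

Site C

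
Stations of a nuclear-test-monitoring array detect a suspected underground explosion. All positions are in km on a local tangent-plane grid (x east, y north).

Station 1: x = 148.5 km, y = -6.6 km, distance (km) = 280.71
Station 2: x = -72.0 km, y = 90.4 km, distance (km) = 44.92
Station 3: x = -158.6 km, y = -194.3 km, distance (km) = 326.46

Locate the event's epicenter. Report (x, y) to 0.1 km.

Circle about each station: (x − 148.5)² + (y + 6.6)² = 280.71²; (x + 72.0)² + (y − 90.4)² = 44.92²; (x + 158.6)² + (y + 194.3)² = 326.46².
Subtracting pairs of circle equations eliminates x²+y² and gives linear equations (the radical axes):
-441.0 x + 194.0 y = 68040.65
-614.2 x − 375.4 y = 13032.61
Solving the 2×2 system: x ≈ -98.6, y ≈ 126.6 km.

x ≈ -98.6 km, y ≈ 126.6 km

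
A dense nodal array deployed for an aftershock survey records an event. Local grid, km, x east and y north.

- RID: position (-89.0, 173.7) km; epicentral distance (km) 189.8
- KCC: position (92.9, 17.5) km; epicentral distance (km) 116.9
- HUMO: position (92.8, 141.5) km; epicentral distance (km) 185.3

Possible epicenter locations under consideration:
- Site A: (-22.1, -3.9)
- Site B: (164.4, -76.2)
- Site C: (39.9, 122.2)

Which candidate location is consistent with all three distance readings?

For each candidate, compare |candidate − station| to the reported distance:
Site A: residuals RID 0.0, KCC 0.1, HUMO 0.0 → max 0.1 km
Site B: residuals RID 166.1, KCC 1.0, HUMO 43.9 → max 166.1 km
Site C: residuals RID 51.0, KCC 0.5, HUMO 129.0 → max 129.0 km
Only Site A has all residuals ≈ 0.

Site A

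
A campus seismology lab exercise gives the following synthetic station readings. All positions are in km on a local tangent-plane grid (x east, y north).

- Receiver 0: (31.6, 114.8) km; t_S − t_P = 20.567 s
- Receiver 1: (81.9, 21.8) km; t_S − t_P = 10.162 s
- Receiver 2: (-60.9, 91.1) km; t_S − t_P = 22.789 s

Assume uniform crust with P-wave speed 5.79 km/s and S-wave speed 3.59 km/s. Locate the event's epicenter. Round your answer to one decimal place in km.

x ≈ 77.2 km, y ≈ -74.1 km

Distance from S−P lag: d = Δt · v_P v_S / (v_P − v_S) = Δt · (5.79·3.59)/(5.79−3.59) ≈ 9.4482·Δt.
So d_Receiver 0 = 194.32, d_Receiver 1 = 96.01, d_Receiver 2 = 215.32 km.
Circle about each station: (x − 31.6)² + (y − 114.8)² = 194.32²; (x − 81.9)² + (y − 21.8)² = 96.01²; (x + 60.9)² + (y − 91.1)² = 215.32².
Subtracting pairs of circle equations eliminates x²+y² and gives linear equations (the radical axes):
100.6 x − 186.0 y = 21547.59
-185.0 x − 47.4 y = -10772.02
Solving the 2×2 system: x ≈ 77.2, y ≈ -74.1 km.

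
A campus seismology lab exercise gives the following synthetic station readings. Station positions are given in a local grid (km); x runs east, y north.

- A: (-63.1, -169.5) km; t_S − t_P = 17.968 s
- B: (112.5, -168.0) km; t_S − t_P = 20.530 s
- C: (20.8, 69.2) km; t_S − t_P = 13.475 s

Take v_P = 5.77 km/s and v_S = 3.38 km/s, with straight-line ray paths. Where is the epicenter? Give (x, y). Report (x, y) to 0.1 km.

Distance from S−P lag: d = Δt · v_P v_S / (v_P − v_S) = Δt · (5.77·3.38)/(5.77−3.38) ≈ 8.1601·Δt.
So d_A = 146.62, d_B = 167.53, d_C = 109.96 km.
Circle about each station: (x + 63.1)² + (y + 169.5)² = 146.62²; (x − 112.5)² + (y + 168.0)² = 167.53²; (x − 20.8)² + (y − 69.2)² = 109.96².
Subtracting the A equation from the B and C equations removes the quadratic terms:
351.2 x + 3.0 y = 1599.51
167.8 x + 477.4 y = -18084.36
Solving the 2×2 system: x ≈ 4.9, y ≈ -39.6 km.

x ≈ 4.9 km, y ≈ -39.6 km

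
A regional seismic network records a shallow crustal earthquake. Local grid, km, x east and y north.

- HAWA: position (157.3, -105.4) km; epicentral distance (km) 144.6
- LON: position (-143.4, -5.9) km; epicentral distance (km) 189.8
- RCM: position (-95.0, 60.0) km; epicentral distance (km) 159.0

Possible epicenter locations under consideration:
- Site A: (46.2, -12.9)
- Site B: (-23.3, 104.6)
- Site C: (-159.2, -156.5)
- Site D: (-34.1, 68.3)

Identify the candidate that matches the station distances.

Site A

For each candidate, compare |candidate − station| to the reported distance:
Site A: residuals HAWA 0.0, LON 0.1, RCM 0.1 → max 0.1 km
Site B: residuals HAWA 132.4, LON 26.6, RCM 74.6 → max 132.4 km
Site C: residuals HAWA 176.0, LON 38.4, RCM 66.8 → max 176.0 km
Site D: residuals HAWA 113.9, LON 57.7, RCM 97.5 → max 113.9 km
Only Site A has all residuals ≈ 0.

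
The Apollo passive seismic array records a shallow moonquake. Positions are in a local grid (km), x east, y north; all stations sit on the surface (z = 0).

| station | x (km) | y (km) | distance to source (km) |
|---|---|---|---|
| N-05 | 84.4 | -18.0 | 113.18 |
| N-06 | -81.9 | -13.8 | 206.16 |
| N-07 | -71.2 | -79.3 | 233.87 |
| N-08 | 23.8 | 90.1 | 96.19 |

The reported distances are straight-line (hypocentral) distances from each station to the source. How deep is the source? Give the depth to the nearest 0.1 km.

65.1 km

Each station gives a sphere (x−x_i)² + (y−y_i)² + z² = d_i² (stations at z=0).
Subtracting the N-05 sphere from N-06 and N-07: z² cancels, leaving linear equations in x and y:
-332.6 x + 8.4 y = -30241.54
-311.2 x − 122.6 y = -37974.89
Solving: x ≈ 92.798, y ≈ 74.193 km (keep extra digits for the depth step; rounded: 92.8, 74.2).
Then from the N-05 sphere: z² = 113.18² − (x − 84.4)² − (y + 18.0)² with x = 92.798, y = 74.193, so z ≈ 65.112 ≈ 65.1 km.
Check against N-08 (with the unrounded solution): distance 96.20 ≈ 96.19 km. ✓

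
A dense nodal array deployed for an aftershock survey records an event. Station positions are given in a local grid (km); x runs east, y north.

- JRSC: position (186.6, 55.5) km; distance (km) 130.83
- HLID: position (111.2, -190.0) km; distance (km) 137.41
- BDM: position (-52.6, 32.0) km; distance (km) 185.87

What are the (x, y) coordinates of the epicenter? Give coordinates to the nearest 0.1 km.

Circle about each station: (x − 186.6)² + (y − 55.5)² = 130.83²; (x − 111.2)² + (y + 190.0)² = 137.41²; (x + 52.6)² + (y − 32.0)² = 185.87².
Subtracting pairs of circle equations eliminates x²+y² and gives linear equations (the radical axes):
-150.8 x − 491.0 y = 8800.61
-478.4 x − 47.0 y = -51540.22
Solving the 2×2 system: x ≈ 112.9, y ≈ -52.6 km.

112.9 km east, -52.6 km north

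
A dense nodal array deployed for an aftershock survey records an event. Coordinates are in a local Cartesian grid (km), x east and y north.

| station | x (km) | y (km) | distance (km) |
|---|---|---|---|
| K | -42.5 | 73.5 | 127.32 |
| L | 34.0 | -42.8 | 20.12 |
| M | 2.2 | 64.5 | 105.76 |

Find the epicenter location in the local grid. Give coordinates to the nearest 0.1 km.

Circle about each station: (x + 42.5)² + (y − 73.5)² = 127.32²; (x − 34.0)² + (y + 42.8)² = 20.12²; (x − 2.2)² + (y − 64.5)² = 105.76².
Subtracting pairs of circle equations eliminates x²+y² and gives linear equations (the radical axes):
153.0 x − 232.6 y = 11584.91
89.4 x − 18.0 y = 1981.79
Solving the 2×2 system: x ≈ 14.0, y ≈ -40.6 km.
Check against K (with the unrounded x, y): √((x + 42.5)²+(y − 73.5)²) = 127.32 ≈ 127.32 km. ✓

14.0 km east, -40.6 km north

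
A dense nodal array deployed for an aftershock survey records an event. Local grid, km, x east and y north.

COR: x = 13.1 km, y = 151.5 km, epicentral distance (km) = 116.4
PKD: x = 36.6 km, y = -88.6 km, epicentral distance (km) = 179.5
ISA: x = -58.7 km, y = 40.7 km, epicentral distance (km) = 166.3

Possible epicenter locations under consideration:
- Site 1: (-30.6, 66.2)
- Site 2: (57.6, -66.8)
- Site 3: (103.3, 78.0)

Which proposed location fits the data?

Site 3

For each candidate, compare |candidate − station| to the reported distance:
Site 1: residuals COR 20.6, PKD 10.7, ISA 128.4 → max 128.4 km
Site 2: residuals COR 106.4, PKD 149.2, ISA 7.9 → max 149.2 km
Site 3: residuals COR 0.0, PKD 0.0, ISA 0.1 → max 0.1 km
Only Site 3 has all residuals ≈ 0.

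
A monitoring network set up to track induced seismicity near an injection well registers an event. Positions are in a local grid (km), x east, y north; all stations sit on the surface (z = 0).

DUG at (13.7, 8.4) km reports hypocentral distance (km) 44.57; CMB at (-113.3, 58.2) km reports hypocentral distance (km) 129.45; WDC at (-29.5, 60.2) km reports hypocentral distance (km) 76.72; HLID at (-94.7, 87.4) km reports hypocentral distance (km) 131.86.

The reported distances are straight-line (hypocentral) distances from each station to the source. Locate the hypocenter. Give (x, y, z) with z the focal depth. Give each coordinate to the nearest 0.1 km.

x ≈ -5.1 km, y ≈ -1.0 km, depth ≈ 39.3 km

Each station gives a sphere (x−x_i)² + (y−y_i)² + z² = d_i² (stations at z=0).
Subtracting the DUG sphere from CMB and WDC: z² cancels, leaving linear equations in x and y:
-254.0 x + 99.6 y = 1195.06
-86.4 x + 103.6 y = 336.57
Solving: x ≈ -5.098, y ≈ -1.003 km (keep extra digits for the depth step; rounded: -5.1, -1.0).
Then from the DUG sphere: z² = 44.57² − (x − 13.7)² − (y − 8.4)² with x = -5.098, y = -1.003, so z ≈ 39.303 ≈ 39.3 km.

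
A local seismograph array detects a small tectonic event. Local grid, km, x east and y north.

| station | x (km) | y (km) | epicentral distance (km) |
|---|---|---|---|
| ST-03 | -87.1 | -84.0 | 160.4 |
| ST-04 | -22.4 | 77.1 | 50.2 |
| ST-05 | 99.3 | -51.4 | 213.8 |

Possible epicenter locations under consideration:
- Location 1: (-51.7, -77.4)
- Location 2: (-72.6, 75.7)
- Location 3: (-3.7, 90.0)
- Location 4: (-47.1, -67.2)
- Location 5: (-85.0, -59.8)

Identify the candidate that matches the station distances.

For each candidate, compare |candidate − station| to the reported distance:
Location 1: residuals ST-03 124.4, ST-04 107.1, ST-05 60.6 → max 124.4 km
Location 2: residuals ST-03 0.0, ST-04 0.0, ST-05 0.0 → max 0.0 km
Location 3: residuals ST-03 32.6, ST-04 27.5, ST-05 38.9 → max 38.9 km
Location 4: residuals ST-03 117.0, ST-04 96.2, ST-05 66.5 → max 117.0 km
Location 5: residuals ST-03 136.1, ST-04 100.3, ST-05 29.3 → max 136.1 km
Only Location 2 has all residuals ≈ 0.

Location 2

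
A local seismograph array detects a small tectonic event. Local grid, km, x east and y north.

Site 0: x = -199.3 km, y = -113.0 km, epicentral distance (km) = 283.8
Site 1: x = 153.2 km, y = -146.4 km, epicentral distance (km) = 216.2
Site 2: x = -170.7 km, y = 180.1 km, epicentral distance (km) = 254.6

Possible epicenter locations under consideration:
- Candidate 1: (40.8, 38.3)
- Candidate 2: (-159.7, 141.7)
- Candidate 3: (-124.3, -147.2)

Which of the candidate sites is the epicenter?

For each candidate, compare |candidate − station| to the reported distance:
Candidate 1: residuals Site 0 0.0, Site 1 0.0, Site 2 0.0 → max 0.0 km
Candidate 2: residuals Site 0 26.0, Site 1 209.1, Site 2 214.7 → max 214.7 km
Candidate 3: residuals Site 0 201.4, Site 1 61.3, Site 2 76.0 → max 201.4 km
Only Candidate 1 has all residuals ≈ 0.

Candidate 1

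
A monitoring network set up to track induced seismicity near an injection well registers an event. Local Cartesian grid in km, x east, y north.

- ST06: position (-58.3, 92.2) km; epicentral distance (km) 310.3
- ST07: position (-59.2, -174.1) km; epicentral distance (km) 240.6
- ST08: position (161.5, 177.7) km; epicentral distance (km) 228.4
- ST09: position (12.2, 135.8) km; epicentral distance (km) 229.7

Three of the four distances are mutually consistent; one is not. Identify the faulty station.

ST06

Solve using three stations at a time. Using ST07, ST08, ST09 (subtract circle equations pairwise → linear system) gives (x, y) ≈ (146.9, -50.1).
Distances from that point to each station vs reported:
  ST06: calculated 249.7 vs reported 310.3 → residual 60.6 km
  ST07: calculated 240.5 vs reported 240.6 → residual 0.1 km
  ST08: calculated 228.3 vs reported 228.4 → residual 0.1 km
  ST09: calculated 229.6 vs reported 229.7 → residual 0.1 km
ST07, ST08, ST09 are mutually consistent (residuals ≈ 0); ST06 is off by 60.6 km.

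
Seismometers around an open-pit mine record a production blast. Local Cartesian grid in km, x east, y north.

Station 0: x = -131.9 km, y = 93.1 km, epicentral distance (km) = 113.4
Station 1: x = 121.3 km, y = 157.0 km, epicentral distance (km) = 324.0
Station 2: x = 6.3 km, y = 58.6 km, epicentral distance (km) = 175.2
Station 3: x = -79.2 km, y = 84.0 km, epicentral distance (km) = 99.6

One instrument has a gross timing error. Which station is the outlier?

Station 3

Solve using three stations at a time. Using Station 0, Station 1, Station 2 (subtract circle equations pairwise → linear system) gives (x, y) ≈ (-150.9, -18.7).
Distances from that point to each station vs reported:
  Station 0: calculated 113.4 vs reported 113.4 → residual 0.0 km
  Station 1: calculated 324.0 vs reported 324.0 → residual 0.0 km
  Station 2: calculated 175.2 vs reported 175.2 → residual 0.0 km
  Station 3: calculated 125.3 vs reported 99.6 → residual 25.7 km
Station 0, Station 1, Station 2 are mutually consistent (residuals ≈ 0); Station 3 is off by 25.7 km.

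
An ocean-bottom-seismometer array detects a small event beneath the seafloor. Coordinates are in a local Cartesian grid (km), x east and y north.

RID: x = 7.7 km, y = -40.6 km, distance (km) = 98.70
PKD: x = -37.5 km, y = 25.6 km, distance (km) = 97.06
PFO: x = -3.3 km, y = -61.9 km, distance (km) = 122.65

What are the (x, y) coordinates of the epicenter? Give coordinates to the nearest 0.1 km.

x ≈ 57.7 km, y ≈ 44.5 km

Circle about each station: (x − 7.7)² + (y + 40.6)² = 98.70²; (x + 37.5)² + (y − 25.6)² = 97.06²; (x + 3.3)² + (y + 61.9)² = 122.65².
Subtracting pairs of circle equations eliminates x²+y² and gives linear equations (the radical axes):
-90.4 x + 132.4 y = 675.01
-22.0 x − 42.6 y = -3166.48
Solving the 2×2 system: x ≈ 57.7, y ≈ 44.5 km.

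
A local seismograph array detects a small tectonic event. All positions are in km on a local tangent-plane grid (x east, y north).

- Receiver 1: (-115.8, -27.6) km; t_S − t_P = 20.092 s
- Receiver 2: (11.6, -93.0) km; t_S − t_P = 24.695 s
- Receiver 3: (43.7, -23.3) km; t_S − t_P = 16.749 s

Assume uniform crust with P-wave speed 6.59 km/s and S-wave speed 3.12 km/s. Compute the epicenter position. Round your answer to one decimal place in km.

Distance from S−P lag: d = Δt · v_P v_S / (v_P − v_S) = Δt · (6.59·3.12)/(6.59−3.12) ≈ 5.9253·Δt.
So d_Receiver 1 = 119.05, d_Receiver 2 = 146.33, d_Receiver 3 = 99.24 km.
Circle about each station: (x + 115.8)² + (y + 27.6)² = 119.05²; (x − 11.6)² + (y + 93.0)² = 146.33²; (x − 43.7)² + (y + 23.3)² = 99.24².
Subtracting the Receiver 1 equation from the Receiver 2 and Receiver 3 equations removes the quadratic terms:
254.8 x − 130.8 y = -12627.41
319.0 x + 8.6 y = -7394.50
Solving the 2×2 system: x ≈ -24.5, y ≈ 48.8 km.

x ≈ -24.5 km, y ≈ 48.8 km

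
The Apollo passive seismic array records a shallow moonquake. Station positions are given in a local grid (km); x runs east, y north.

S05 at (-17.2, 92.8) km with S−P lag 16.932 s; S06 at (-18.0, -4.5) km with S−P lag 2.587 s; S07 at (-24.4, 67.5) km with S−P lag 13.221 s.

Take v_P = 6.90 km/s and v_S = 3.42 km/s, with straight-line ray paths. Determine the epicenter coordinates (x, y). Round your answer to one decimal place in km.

Distance from S−P lag: d = Δt · v_P v_S / (v_P − v_S) = Δt · (6.90·3.42)/(6.90−3.42) ≈ 6.7810·Δt.
So d_S05 = 114.82, d_S06 = 17.54, d_S07 = 89.65 km.
Circle about each station: (x + 17.2)² + (y − 92.8)² = 114.82²; (x + 18.0)² + (y + 4.5)² = 17.54²; (x + 24.4)² + (y − 67.5)² = 89.65².
Subtracting the S05 equation from the S06 and S07 equations removes the quadratic terms:
-1.6 x − 194.6 y = 4312.55
-14.4 x − 50.6 y = 1390.44
Solving the 2×2 system: x ≈ -19.2, y ≈ -22.0 km.

-19.2 km east, -22.0 km north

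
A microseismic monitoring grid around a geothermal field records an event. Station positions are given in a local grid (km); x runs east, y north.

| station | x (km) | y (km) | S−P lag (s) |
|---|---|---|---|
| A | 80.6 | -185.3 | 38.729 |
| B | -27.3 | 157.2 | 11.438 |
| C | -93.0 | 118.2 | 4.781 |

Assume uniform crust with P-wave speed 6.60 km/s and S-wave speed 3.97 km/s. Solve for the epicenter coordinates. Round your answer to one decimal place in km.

Distance from S−P lag: d = Δt · v_P v_S / (v_P − v_S) = Δt · (6.60·3.97)/(6.60−3.97) ≈ 9.9627·Δt.
So d_A = 385.85, d_B = 113.95, d_C = 47.63 km.
Circle about each station: (x − 80.6)² + (y + 185.3)² = 385.85²; (x + 27.3)² + (y − 157.2)² = 113.95²; (x + 93.0)² + (y − 118.2)² = 47.63².
Subtracting pairs of circle equations eliminates x²+y² and gives linear equations (the radical axes):
-215.8 x + 685.0 y = 120520.30
-347.2 x + 607.0 y = 128399.40
Solving the 2×2 system: x ≈ -138.5, y ≈ 132.3 km.

-138.5 km east, 132.3 km north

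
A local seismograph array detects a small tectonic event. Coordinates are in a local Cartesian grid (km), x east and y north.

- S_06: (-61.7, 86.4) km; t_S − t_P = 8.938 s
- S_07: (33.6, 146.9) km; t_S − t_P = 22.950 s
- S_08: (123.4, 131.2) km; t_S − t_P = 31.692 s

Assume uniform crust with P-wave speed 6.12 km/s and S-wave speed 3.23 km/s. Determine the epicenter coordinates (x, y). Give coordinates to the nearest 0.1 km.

Distance from S−P lag: d = Δt · v_P v_S / (v_P − v_S) = Δt · (6.12·3.23)/(6.12−3.23) ≈ 6.8400·Δt.
So d_S_06 = 61.14, d_S_07 = 156.98, d_S_08 = 216.77 km.
Circle about each station: (x + 61.7)² + (y − 86.4)² = 61.14²; (x − 33.6)² + (y − 146.9)² = 156.98²; (x − 123.4)² + (y − 131.2)² = 216.77².
Subtracting pairs of circle equations eliminates x²+y² and gives linear equations (the radical axes):
190.6 x + 121.0 y = -9467.90
370.2 x + 89.6 y = -22081.98
Solving the 2×2 system: x ≈ -65.8, y ≈ 25.4 km.

(-65.8, 25.4)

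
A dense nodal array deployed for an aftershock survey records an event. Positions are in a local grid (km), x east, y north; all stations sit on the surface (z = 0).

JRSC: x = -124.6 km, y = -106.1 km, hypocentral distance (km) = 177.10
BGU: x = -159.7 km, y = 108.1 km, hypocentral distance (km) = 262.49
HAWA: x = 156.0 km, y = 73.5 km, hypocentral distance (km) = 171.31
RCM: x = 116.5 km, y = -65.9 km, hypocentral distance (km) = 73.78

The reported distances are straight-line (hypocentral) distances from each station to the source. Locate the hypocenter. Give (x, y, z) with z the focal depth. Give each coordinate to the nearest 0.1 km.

Each station gives a sphere (x−x_i)² + (y−y_i)² + z² = d_i² (stations at z=0).
Subtracting the JRSC sphere from BGU and HAWA: z² cancels, leaving linear equations in x and y:
-70.2 x + 428.4 y = -27129.26
561.2 x + 359.2 y = 4973.17
Solving: x ≈ 44.706, y ≈ -56.001 km (keep extra digits for the depth step; rounded: 44.7, -56.0).
Then from the JRSC sphere: z² = 177.10² − (x + 124.6)² − (y + 106.1)² with x = 44.706, y = -56.001, so z ≈ 13.783 ≈ 13.8 km.
Check against RCM (with the unrounded solution): distance 73.77 ≈ 73.78 km. ✓

x ≈ 44.7 km, y ≈ -56.0 km, depth ≈ 13.8 km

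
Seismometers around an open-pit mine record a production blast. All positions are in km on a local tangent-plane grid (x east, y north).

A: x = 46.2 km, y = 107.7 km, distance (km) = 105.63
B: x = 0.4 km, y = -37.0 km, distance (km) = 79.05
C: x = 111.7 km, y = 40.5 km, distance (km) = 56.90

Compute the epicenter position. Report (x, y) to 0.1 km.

Circle about each station: (x − 46.2)² + (y − 107.7)² = 105.63²; (x − 0.4)² + (y + 37.0)² = 79.05²; (x − 111.7)² + (y − 40.5)² = 56.90².
Subtracting pairs of circle equations eliminates x²+y² and gives linear equations (the radical axes):
-91.6 x − 289.4 y = -7455.78
131.0 x − 134.4 y = 8303.50
Solving the 2×2 system: x ≈ 67.8, y ≈ 4.3 km.
Check against A (with the unrounded x, y): √((x − 46.2)²+(y − 107.7)²) = 105.63 ≈ 105.63 km. ✓

x ≈ 67.8 km, y ≈ 4.3 km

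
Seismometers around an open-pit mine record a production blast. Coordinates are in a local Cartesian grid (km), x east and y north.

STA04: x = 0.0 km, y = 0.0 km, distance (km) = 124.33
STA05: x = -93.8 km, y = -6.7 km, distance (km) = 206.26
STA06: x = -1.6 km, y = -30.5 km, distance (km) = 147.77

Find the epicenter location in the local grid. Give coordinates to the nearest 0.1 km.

x ≈ 91.2 km, y ≈ 84.5 km

Circle about each station: x² + y² = 124.33²; (x + 93.8)² + (y + 6.7)² = 206.26²; (x + 1.6)² + (y + 30.5)² = 147.77².
Subtracting the STA04 equation from the STA05 and STA06 equations removes the quadratic terms:
-187.6 x − 13.4 y = -18241.91
-3.2 x − 61.0 y = -5445.21
Solving the 2×2 system: x ≈ 91.2, y ≈ 84.5 km.
Check against STA04 (with the unrounded x, y): √(x²+y²) = 124.32 ≈ 124.33 km. ✓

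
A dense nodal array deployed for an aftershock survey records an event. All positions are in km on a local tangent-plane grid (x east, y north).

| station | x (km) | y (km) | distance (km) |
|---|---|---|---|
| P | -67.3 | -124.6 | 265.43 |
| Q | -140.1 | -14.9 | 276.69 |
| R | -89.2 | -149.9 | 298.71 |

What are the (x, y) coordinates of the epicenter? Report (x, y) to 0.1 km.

Circle about each station: (x + 67.3)² + (y + 124.6)² = 265.43²; (x + 140.1)² + (y + 14.9)² = 276.69²; (x + 89.2)² + (y + 149.9)² = 298.71².
Subtracting the P equation from the Q and R equations removes the quadratic terms:
-145.6 x + 219.4 y = -6308.70
-43.8 x − 50.6 y = -8402.38
Solving the 2×2 system: x ≈ 127.4, y ≈ 55.8 km.
Check against P (with the unrounded x, y): √((x + 67.3)²+(y + 124.6)²) = 265.41 ≈ 265.43 km. ✓

127.4 km east, 55.8 km north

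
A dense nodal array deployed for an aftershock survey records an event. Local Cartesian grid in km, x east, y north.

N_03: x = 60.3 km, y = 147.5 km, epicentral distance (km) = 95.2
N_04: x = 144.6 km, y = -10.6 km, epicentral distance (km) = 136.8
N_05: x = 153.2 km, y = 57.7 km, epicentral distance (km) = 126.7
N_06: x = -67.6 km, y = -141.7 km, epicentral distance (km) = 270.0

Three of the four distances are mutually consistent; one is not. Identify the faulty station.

N_06

Solve using three stations at a time. Using N_03, N_04, N_05 (subtract circle equations pairwise → linear system) gives (x, y) ≈ (26.5, 58.5).
Distances from that point to each station vs reported:
  N_03: calculated 95.3 vs reported 95.2 → residual 0.1 km
  N_04: calculated 136.8 vs reported 136.8 → residual 0.0 km
  N_05: calculated 126.7 vs reported 126.7 → residual 0.0 km
  N_06: calculated 221.1 vs reported 270.0 → residual 48.9 km
N_03, N_04, N_05 are mutually consistent (residuals ≈ 0); N_06 is off by 48.9 km.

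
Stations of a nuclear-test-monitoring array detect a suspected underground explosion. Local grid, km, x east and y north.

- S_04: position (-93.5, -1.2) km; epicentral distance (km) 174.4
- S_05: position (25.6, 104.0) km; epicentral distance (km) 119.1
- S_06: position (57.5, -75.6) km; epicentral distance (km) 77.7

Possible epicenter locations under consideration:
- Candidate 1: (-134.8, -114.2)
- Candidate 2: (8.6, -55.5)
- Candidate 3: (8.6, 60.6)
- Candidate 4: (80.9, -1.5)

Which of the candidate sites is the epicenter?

For each candidate, compare |candidate − station| to the reported distance:
Candidate 1: residuals S_04 54.1, S_05 151.7, S_06 118.4 → max 151.7 km
Candidate 2: residuals S_04 58.8, S_05 41.3, S_06 24.8 → max 58.8 km
Candidate 3: residuals S_04 55.1, S_05 72.5, S_06 67.0 → max 72.5 km
Candidate 4: residuals S_04 0.0, S_05 0.0, S_06 0.0 → max 0.0 km
Only Candidate 4 has all residuals ≈ 0.

Candidate 4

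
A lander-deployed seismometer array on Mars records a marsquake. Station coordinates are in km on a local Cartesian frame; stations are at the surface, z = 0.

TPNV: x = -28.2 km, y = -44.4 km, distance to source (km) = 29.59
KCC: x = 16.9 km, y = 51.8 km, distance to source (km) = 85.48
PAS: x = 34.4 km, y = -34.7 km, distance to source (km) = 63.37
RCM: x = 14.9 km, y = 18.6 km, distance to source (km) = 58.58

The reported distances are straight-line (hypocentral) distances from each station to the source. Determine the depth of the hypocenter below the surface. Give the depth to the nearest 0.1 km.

Each station gives a sphere (x−x_i)² + (y−y_i)² + z² = d_i² (stations at z=0).
Subtracting the TPNV sphere from KCC and PAS: z² cancels, leaving linear equations in x and y:
90.2 x + 192.4 y = -6229.01
125.2 x + 19.4 y = -3519.34
Solving: x ≈ -24.902, y ≈ -20.701 km (keep extra digits for the depth step; rounded: -24.9, -20.7).
Then from the TPNV sphere: z² = 29.59² − (x + 28.2)² − (y + 44.4)² with x = -24.902, y = -20.701, so z ≈ 17.408 ≈ 17.4 km.

depth ≈ 17.4 km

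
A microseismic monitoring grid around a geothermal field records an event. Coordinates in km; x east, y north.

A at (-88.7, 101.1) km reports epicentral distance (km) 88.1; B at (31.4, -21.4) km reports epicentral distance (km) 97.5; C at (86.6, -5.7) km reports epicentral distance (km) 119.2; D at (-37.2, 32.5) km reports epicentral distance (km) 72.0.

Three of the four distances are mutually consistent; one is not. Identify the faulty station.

D

Solve using three stations at a time. Using A, B, C (subtract circle equations pairwise → linear system) gives (x, y) ≈ (-6.9, 68.3).
Distances from that point to each station vs reported:
  A: calculated 88.1 vs reported 88.1 → residual 0.0 km
  B: calculated 97.5 vs reported 97.5 → residual 0.0 km
  C: calculated 119.2 vs reported 119.2 → residual 0.0 km
  D: calculated 46.9 vs reported 72.0 → residual 25.1 km
A, B, C are mutually consistent (residuals ≈ 0); D is off by 25.1 km.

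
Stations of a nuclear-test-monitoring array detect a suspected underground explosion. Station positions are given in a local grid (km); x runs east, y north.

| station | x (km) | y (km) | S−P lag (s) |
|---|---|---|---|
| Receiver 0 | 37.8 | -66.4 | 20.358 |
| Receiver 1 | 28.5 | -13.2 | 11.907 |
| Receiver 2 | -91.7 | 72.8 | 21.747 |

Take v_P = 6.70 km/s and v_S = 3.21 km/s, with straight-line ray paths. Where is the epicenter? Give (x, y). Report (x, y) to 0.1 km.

Distance from S−P lag: d = Δt · v_P v_S / (v_P − v_S) = Δt · (6.70·3.21)/(6.70−3.21) ≈ 6.1625·Δt.
So d_Receiver 0 = 125.46, d_Receiver 1 = 73.38, d_Receiver 2 = 134.02 km.
Circle about each station: (x − 37.8)² + (y + 66.4)² = 125.46²; (x − 28.5)² + (y + 13.2)² = 73.38²; (x + 91.7)² + (y − 72.8)² = 134.02².
Subtracting pairs of circle equations eliminates x²+y² and gives linear equations (the radical axes):
-18.6 x + 106.4 y = 5504.28
-259.0 x + 278.4 y = 5649.78
Solving the 2×2 system: x ≈ 41.6, y ≈ 59.0 km.
Check against Receiver 0 (with the unrounded x, y): √((x − 37.8)²+(y + 66.4)²) = 125.46 ≈ 125.46 km. ✓

41.6 km east, 59.0 km north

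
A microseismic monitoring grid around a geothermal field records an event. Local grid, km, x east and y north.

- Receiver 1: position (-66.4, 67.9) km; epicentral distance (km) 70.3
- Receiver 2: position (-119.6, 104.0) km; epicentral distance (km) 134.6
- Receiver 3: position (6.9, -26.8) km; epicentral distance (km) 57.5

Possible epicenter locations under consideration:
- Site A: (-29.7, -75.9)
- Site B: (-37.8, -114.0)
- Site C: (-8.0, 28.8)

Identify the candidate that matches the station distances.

For each candidate, compare |candidate − station| to the reported distance:
Site A: residuals Receiver 1 78.1, Receiver 2 66.5, Receiver 3 3.7 → max 78.1 km
Site B: residuals Receiver 1 113.8, Receiver 2 98.2, Receiver 3 40.5 → max 113.8 km
Site C: residuals Receiver 1 0.0, Receiver 2 0.0, Receiver 3 0.1 → max 0.1 km
Only Site C has all residuals ≈ 0.

Site C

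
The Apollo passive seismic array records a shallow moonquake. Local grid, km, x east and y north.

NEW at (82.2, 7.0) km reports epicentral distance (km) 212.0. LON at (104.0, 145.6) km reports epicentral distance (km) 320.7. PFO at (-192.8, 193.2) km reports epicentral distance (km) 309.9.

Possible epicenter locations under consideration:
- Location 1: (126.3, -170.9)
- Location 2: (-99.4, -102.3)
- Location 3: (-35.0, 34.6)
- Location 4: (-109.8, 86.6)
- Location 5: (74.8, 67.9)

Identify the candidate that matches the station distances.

For each candidate, compare |candidate − station| to the reported distance:
Location 1: residuals NEW 28.7, LON 3.4, PFO 174.2 → max 174.2 km
Location 2: residuals NEW 0.0, LON 0.0, PFO 0.0 → max 0.0 km
Location 3: residuals NEW 91.6, LON 142.8, PFO 86.2 → max 142.8 km
Location 4: residuals NEW 4.2, LON 98.9, PFO 174.8 → max 174.8 km
Location 5: residuals NEW 150.7, LON 237.7, PFO 14.4 → max 237.7 km
Only Location 2 has all residuals ≈ 0.

Location 2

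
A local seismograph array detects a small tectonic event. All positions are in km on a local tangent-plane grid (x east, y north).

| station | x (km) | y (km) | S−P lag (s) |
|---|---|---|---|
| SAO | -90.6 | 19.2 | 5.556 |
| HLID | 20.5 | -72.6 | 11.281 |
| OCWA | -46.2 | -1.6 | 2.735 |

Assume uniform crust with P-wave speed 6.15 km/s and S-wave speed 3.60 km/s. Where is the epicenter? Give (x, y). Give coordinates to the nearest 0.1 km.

Distance from S−P lag: d = Δt · v_P v_S / (v_P − v_S) = Δt · (6.15·3.60)/(6.15−3.60) ≈ 8.6824·Δt.
So d_SAO = 48.24, d_HLID = 97.95, d_OCWA = 23.75 km.
Circle about each station: (x + 90.6)² + (y − 19.2)² = 48.24²; (x − 20.5)² + (y + 72.6)² = 97.95²; (x + 46.2)² + (y + 1.6)² = 23.75².
Subtracting the SAO equation from the HLID and OCWA equations removes the quadratic terms:
222.2 x − 183.6 y = -10153.09
88.8 x − 41.6 y = -4676.96
Solving the 2×2 system: x ≈ -61.8, y ≈ -19.5 km.

-61.8 km east, -19.5 km north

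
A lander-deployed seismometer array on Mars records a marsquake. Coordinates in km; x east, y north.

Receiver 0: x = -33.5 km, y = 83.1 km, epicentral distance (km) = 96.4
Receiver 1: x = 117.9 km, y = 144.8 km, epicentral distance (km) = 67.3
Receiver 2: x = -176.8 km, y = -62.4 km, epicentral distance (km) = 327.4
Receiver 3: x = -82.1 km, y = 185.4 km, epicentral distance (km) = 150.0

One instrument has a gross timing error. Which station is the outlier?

Receiver 2

Solve using three stations at a time. Using Receiver 0, Receiver 1, Receiver 3 (subtract circle equations pairwise → linear system) gives (x, y) ≈ (54.3, 122.9).
Distances from that point to each station vs reported:
  Receiver 0: calculated 96.4 vs reported 96.4 → residual 0.0 km
  Receiver 1: calculated 67.3 vs reported 67.3 → residual 0.0 km
  Receiver 2: calculated 296.2 vs reported 327.4 → residual 31.2 km
  Receiver 3: calculated 150.0 vs reported 150.0 → residual 0.0 km
Receiver 0, Receiver 1, Receiver 3 are mutually consistent (residuals ≈ 0); Receiver 2 is off by 31.2 km.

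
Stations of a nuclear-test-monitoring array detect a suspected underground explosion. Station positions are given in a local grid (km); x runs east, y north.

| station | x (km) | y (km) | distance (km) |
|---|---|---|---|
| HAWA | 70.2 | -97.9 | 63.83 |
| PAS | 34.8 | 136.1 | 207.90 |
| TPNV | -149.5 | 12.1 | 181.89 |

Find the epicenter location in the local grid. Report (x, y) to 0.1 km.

12.5 km east, -70.6 km north

Circle about each station: (x − 70.2)² + (y + 97.9)² = 63.83²; (x − 34.8)² + (y − 136.1)² = 207.90²; (x + 149.5)² + (y − 12.1)² = 181.89².
Subtracting pairs of circle equations eliminates x²+y² and gives linear equations (the radical axes):
-70.8 x + 468.0 y = -33926.34
-439.4 x + 220.0 y = -21025.49
Solving the 2×2 system: x ≈ 12.5, y ≈ -70.6 km.
Check against HAWA (with the unrounded x, y): √((x − 70.2)²+(y + 97.9)²) = 63.83 ≈ 63.83 km. ✓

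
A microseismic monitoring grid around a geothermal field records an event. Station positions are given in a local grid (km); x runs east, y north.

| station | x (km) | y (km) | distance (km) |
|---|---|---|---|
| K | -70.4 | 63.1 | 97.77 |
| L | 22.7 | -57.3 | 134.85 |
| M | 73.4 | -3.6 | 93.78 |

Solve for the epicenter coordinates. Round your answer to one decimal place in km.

x ≈ 26.3 km, y ≈ 77.5 km

Circle about each station: (x + 70.4)² + (y − 63.1)² = 97.77²; (x − 22.7)² + (y + 57.3)² = 134.85²; (x − 73.4)² + (y + 3.6)² = 93.78².
Subtracting the K equation from the L and M equations removes the quadratic terms:
186.2 x − 240.8 y = -13764.74
287.6 x − 133.4 y = -2772.97
Solving the 2×2 system: x ≈ 26.3, y ≈ 77.5 km.
Check against K (with the unrounded x, y): √((x + 70.4)²+(y − 63.1)²) = 97.78 ≈ 97.77 km. ✓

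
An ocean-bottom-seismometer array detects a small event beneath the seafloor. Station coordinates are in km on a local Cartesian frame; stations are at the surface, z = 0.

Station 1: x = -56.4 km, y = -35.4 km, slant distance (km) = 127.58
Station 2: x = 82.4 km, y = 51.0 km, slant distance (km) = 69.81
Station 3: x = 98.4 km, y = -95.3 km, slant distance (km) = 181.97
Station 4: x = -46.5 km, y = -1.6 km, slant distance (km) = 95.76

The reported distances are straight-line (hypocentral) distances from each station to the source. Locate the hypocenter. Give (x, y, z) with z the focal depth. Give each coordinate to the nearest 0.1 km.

Each station gives a sphere (x−x_i)² + (y−y_i)² + z² = d_i² (stations at z=0).
Subtracting the Station 1 sphere from Station 2 and Station 3: z² cancels, leaving linear equations in x and y:
277.6 x + 172.8 y = 16359.86
309.6 x − 119.8 y = -2505.89
Solving: x ≈ 17.600, y ≈ 66.401 km (keep extra digits for the depth step; rounded: 17.6, 66.4).
Then from the Station 1 sphere: z² = 127.58² − (x + 56.4)² − (y + 35.4)² with x = 17.600, y = 66.401, so z ≈ 20.910 ≈ 20.9 km.
Check against Station 4 (with the unrounded solution): distance 95.76 ≈ 95.76 km. ✓

(17.6, 66.4, 20.9)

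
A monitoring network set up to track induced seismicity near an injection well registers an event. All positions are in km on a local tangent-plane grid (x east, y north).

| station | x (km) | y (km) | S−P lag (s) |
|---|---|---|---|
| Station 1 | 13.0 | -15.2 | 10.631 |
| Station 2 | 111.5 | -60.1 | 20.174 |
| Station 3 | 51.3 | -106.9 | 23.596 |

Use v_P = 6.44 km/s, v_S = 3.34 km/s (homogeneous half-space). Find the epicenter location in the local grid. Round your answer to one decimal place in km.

Distance from S−P lag: d = Δt · v_P v_S / (v_P − v_S) = Δt · (6.44·3.34)/(6.44−3.34) ≈ 6.9386·Δt.
So d_Station 1 = 73.76, d_Station 2 = 139.98, d_Station 3 = 163.72 km.
Circle about each station: (x − 13.0)² + (y + 15.2)² = 73.76²; (x − 111.5)² + (y + 60.1)² = 139.98²; (x − 51.3)² + (y + 106.9)² = 163.72².
Subtracting the Station 1 equation from the Station 2 and Station 3 equations removes the quadratic terms:
197.0 x − 89.8 y = 1490.36
76.6 x − 183.4 y = -7704.44
Solving the 2×2 system: x ≈ 33.0, y ≈ 55.8 km.
Check against Station 1 (with the unrounded x, y): √((x − 13.0)²+(y + 15.2)²) = 73.75 ≈ 73.76 km. ✓

33.0 km east, 55.8 km north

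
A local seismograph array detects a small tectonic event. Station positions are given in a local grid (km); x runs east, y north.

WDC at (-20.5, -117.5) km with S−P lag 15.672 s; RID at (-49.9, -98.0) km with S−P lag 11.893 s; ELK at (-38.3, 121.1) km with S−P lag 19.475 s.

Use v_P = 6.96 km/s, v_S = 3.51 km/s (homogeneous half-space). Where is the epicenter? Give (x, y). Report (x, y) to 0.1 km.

(-62.3, -14.7)

Distance from S−P lag: d = Δt · v_P v_S / (v_P − v_S) = Δt · (6.96·3.51)/(6.96−3.51) ≈ 7.0810·Δt.
So d_WDC = 110.97, d_RID = 84.21, d_ELK = 137.90 km.
Circle about each station: (x + 20.5)² + (y + 117.5)² = 110.97²; (x + 49.9)² + (y + 98.0)² = 84.21²; (x + 38.3)² + (y − 121.1)² = 137.90².
Subtracting pairs of circle equations eliminates x²+y² and gives linear equations (the radical axes):
-58.8 x + 39.0 y = 3090.53
-35.6 x + 477.2 y = -4796.47
Solving the 2×2 system: x ≈ -62.3, y ≈ -14.7 km.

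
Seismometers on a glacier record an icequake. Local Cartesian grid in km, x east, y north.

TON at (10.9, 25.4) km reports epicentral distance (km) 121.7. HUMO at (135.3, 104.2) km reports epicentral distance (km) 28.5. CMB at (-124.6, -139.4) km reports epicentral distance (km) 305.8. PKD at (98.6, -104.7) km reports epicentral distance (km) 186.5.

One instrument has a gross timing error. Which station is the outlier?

CMB

Solve using three stations at a time. Using TON, HUMO, PKD (subtract circle equations pairwise → linear system) gives (x, y) ≈ (119.3, 80.6).
Distances from that point to each station vs reported:
  TON: calculated 121.7 vs reported 121.7 → residual 0.0 km
  HUMO: calculated 28.5 vs reported 28.5 → residual 0.0 km
  CMB: calculated 328.5 vs reported 305.8 → residual 22.7 km
  PKD: calculated 186.5 vs reported 186.5 → residual 0.0 km
TON, HUMO, PKD are mutually consistent (residuals ≈ 0); CMB is off by 22.7 km.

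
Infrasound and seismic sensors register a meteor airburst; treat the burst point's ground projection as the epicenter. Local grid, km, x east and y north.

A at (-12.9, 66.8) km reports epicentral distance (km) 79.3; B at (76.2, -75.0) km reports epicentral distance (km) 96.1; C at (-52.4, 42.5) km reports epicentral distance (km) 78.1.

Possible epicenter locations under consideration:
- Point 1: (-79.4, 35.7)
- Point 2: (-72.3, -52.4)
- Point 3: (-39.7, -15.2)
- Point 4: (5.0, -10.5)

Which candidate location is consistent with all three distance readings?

Point 4

For each candidate, compare |candidate − station| to the reported distance:
Point 1: residuals A 5.9, B 94.9, C 50.3 → max 94.9 km
Point 2: residuals A 53.9, B 54.1, C 18.9 → max 54.1 km
Point 3: residuals A 7.0, B 34.3, C 19.0 → max 34.3 km
Point 4: residuals A 0.0, B 0.0, C 0.0 → max 0.0 km
Only Point 4 has all residuals ≈ 0.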